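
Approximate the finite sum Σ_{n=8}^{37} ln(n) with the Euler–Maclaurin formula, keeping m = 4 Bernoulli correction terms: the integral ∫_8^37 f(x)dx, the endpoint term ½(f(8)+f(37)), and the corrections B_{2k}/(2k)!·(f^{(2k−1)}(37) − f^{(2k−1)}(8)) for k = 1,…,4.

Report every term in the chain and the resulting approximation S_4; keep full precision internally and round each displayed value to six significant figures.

The integral term ∫_8^37 ln(x) dx = 87.9684.
Endpoint term: (f(8) + f(37))/2 = (2.07944 + 3.61092)/2 = 2.84518.
So far: 90.8136.
Order-1 term: 1/12 · (0.0270270 − 0.125000) = -0.00816441.
Running total after k=1: 90.8054.
Order-2 term: −1/720 · (3.94843e-05 − 0.00390625) = 5.37051e-06.
Running total after k=2: 90.8055.
Order-3 term: 1/30240 · (3.46101e-07 − 0.000732422) = -2.42089e-08.
Running total after k=3: 90.8055.
Order-4 term: −1/1209600 · (7.58439e-09 − 0.000343323) = 2.83825e-10.

S_4 ≈ 90.8055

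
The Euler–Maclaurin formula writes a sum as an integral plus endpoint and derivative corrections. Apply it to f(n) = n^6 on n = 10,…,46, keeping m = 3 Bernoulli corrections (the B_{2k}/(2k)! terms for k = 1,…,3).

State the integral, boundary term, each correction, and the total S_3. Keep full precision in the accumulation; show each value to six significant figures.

S_3 ≈ 6.70988e+10

∫_10^46 x^6 dx evaluates to 6.22582e+10.
Boundary: ½(f(10) + f(46)) = ½(1.00000e+06 + 9.47430e+09) = 4.73765e+09.
Running total after boundary: 6.69959e+10.
k=1: B_{2}/(2)! × [f^{(1)}(46) − f^{(1)}(10)] = 1/12 × (1.23578e+09 − 600000) = 1.02931e+08.
Running total after k=1: 6.70988e+10.
k=2: B_{4}/(4)! × [f^{(3)}(46) − f^{(3)}(10)] = −1/720 × (1.16803e+07 − 120000) = -16056.0.
Running total after k=2: 6.70988e+10.
k=3: B_{6}/(6)! × [f^{(5)}(46) − f^{(5)}(10)] = 1/30240 × (33120.0 − 7200.00) = 0.857143.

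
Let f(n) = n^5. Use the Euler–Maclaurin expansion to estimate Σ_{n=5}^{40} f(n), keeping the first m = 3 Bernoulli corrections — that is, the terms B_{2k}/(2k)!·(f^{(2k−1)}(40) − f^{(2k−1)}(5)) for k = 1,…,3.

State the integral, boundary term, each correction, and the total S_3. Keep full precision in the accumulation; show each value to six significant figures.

Integral: ∫_5^40 x^5 dx = 6.82664e+08.
Endpoint term: (f(5) + f(40))/2 = (3125.00 + 1.02400e+08)/2 = 5.12016e+07.
So far: 7.33866e+08.
k=1: B_{2}/(2)! × [f^{(1)}(40) − f^{(1)}(5)] = 1/12 × (1.28000e+07 − 3125.00) = 1.06641e+06.
Partial sum through k=1: 7.34932e+08.
k=2: B_{4}/(4)! × [f^{(3)}(40) − f^{(3)}(5)] = −1/720 × (96000.0 − 1500.00) = -131.250.
Partial sum through k=2: 7.34932e+08.
k=3: B_{6}/(6)! × [f^{(5)}(40) − f^{(5)}(5)] = 1/30240 × (120.000 − 120.000) = 0.00000.

S_3 ≈ 7.34932e+08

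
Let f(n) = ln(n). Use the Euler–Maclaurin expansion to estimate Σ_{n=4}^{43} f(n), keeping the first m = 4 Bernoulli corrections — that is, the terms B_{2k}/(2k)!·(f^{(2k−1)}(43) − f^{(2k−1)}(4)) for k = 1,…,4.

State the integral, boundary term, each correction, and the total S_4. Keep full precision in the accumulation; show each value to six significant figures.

The integral term ∫_4^43 ln(x) dx = 117.186.
Boundary: ½(f(4) + f(43)) = ½(1.38629 + 3.76120) = 2.57375.
Running total after boundary: 119.760.
k=1: B_{2}/(2)! × [f^{(1)}(43) − f^{(1)}(4)] = 1/12 × (0.0232558 − 0.250000) = -0.0188953.
Partial sum through k=1: 119.741.
k=2: B_{4}/(4)! × [f^{(3)}(43) − f^{(3)}(4)] = −1/720 × (2.51550e-05 − 0.0312500) = 4.33678e-05.
Partial sum through k=2: 119.741.
k=3: B_{6}/(6)! × [f^{(5)}(43) − f^{(5)}(4)] = 1/30240 × (1.63256e-07 − 0.0234375) = -7.75044e-07.
Partial sum through k=3: 119.741.
k=4: B_{8}/(8)! × [f^{(7)}(43) − f^{(7)}(4)] = −1/1209600 × (2.64883e-09 − 0.0439453) = 3.63304e-08.

S_4 ≈ 119.741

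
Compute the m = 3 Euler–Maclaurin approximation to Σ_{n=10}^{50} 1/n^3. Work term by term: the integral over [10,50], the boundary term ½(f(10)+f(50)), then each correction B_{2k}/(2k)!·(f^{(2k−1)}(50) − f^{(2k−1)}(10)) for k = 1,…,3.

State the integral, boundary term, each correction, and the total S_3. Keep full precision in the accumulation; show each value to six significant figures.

S_3 ≈ 0.00532888

The integral term ∫_10^50 1/x^3 dx = 0.00480000.
Boundary: ½(f(10) + f(50)) = ½(0.00100000 + 8.00000e-06) = 0.000504000.
Integral + boundary = 0.00530400.
Order-1 term: 1/12 · (-4.80000e-07 − (-0.000300000)) = 2.49600e-05.
Partial sum through k=1: 0.00532896.
Order-2 term: −1/720 · (-3.84000e-09 − (-6.00000e-05)) = -8.33280e-08.
Partial sum through k=2: 0.00532888.
Order-3 term: 1/30240 · (-6.45120e-11 − (-2.52000e-05)) = 8.33331e-10.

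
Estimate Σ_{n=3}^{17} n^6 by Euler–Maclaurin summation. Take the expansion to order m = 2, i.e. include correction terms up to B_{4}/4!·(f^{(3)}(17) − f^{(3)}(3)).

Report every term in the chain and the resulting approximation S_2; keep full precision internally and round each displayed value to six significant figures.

S_2 ≈ 7.13976e+07

∫_3^17 x^6 dx evaluates to 5.86195e+07.
Endpoint term: (f(3) + f(17))/2 = (729.000 + 2.41376e+07)/2 = 1.20691e+07.
So far: 7.06886e+07.
Correction k=1: B_{2}/2! · (f^{(1)}(17) − f^{(1)}(3)) = 1/12 · (8.51914e+06 − 1458.00) = 709807.
Running total after k=1: 7.13985e+07.
Correction k=2: B_{4}/4! · (f^{(3)}(17) − f^{(3)}(3)) = −1/720 · (589560 − 3240.00) = -814.333.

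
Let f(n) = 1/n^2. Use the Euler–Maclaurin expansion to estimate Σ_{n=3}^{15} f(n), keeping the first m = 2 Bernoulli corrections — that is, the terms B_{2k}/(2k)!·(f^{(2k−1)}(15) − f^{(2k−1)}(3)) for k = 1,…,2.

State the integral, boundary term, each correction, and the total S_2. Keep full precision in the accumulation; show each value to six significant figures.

S_2 ≈ 0.330431

Integral: ∫_3^15 1/x^2 dx = 0.266667.
Endpoint term: (f(3) + f(15))/2 = (0.111111 + 0.00444444)/2 = 0.0577778.
Running total after boundary: 0.324444.
Correction k=1: B_{2}/2! · (f^{(1)}(15) − f^{(1)}(3)) = 1/12 · (-0.000592593 − (-0.0740741)) = 0.00612346.
Partial sum through k=1: 0.330568.
Correction k=2: B_{4}/4! · (f^{(3)}(15) − f^{(3)}(3)) = −1/720 · (-3.16049e-05 − (-0.0987654)) = -0.000137130.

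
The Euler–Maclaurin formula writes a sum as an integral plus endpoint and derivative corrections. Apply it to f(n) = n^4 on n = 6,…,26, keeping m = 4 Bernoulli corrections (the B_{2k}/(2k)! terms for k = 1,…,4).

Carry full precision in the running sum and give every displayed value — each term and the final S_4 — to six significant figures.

∫_6^26 x^4 dx evaluates to 2.37472e+06.
Endpoint term: (f(6) + f(26))/2 = (1296.00 + 456976)/2 = 229136.
Integral + boundary = 2.60386e+06.
Correction k=1: B_{2}/2! · (f^{(1)}(26) − f^{(1)}(6)) = 1/12 · (70304.0 − 864.000) = 5786.67.
Partial sum through k=1: 2.60964e+06.
Correction k=2: B_{4}/4! · (f^{(3)}(26) − f^{(3)}(6)) = −1/720 · (624.000 − 144.000) = -0.666667.
Partial sum through k=2: 2.60964e+06.
Correction k=3: B_{6}/6! · (f^{(5)}(26) − f^{(5)}(6)) = 1/30240 · (0.00000 − 0.00000) = 0.00000.
Partial sum through k=3: 2.60964e+06.
Correction k=4: B_{8}/8! · (f^{(7)}(26) − f^{(7)}(6)) = −1/1209600 · (0.00000 − 0.00000) = 0.00000.

S_4 ≈ 2.60964e+06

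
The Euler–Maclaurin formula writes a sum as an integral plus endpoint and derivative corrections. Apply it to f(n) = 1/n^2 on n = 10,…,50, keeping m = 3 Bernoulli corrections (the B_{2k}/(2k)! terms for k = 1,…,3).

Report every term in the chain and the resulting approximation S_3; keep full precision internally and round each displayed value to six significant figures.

Integral: ∫_10^50 1/x^2 dx = 0.0800000.
½[f(10) + f(50)] = ½[0.0100000 + 0.000400000] = 0.00520000.
So far: 0.0852000.
Correction k=1: B_{2}/2! · (f^{(1)}(50) − f^{(1)}(10)) = 1/12 · (-1.60000e-05 − (-0.00200000)) = 0.000165333.
After k=1: 0.0853653.
Correction k=2: B_{4}/4! · (f^{(3)}(50) − f^{(3)}(10)) = −1/720 · (-7.68000e-08 − (-0.000240000)) = -3.33227e-07.
After k=2: 0.0853650.
Correction k=3: B_{6}/6! · (f^{(5)}(50) − f^{(5)}(10)) = 1/30240 · (-9.21600e-10 − (-7.20000e-05)) = 2.38092e-09.

S_3 ≈ 0.0853650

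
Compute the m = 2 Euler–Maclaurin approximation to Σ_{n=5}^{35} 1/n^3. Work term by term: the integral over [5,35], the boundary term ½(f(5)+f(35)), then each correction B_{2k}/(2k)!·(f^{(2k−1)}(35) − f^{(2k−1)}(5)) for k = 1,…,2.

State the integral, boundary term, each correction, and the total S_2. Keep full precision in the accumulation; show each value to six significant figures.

Integral: ∫_5^35 1/x^3 dx = 0.0195918.
Boundary: ½(f(5) + f(35)) = ½(0.00800000 + 2.33236e-05) = 0.00401166.
So far: 0.0236035.
Correction k=1: B_{2}/2! · (f^{(1)}(35) − f^{(1)}(5)) = 1/12 · (-1.99917e-06 − (-0.00480000)) = 0.000399833.
After k=1: 0.0240033.
Correction k=2: B_{4}/4! · (f^{(3)}(35) − f^{(3)}(5)) = −1/720 · (-3.26395e-08 − (-0.00384000)) = -5.33329e-06.

S_2 ≈ 0.0239980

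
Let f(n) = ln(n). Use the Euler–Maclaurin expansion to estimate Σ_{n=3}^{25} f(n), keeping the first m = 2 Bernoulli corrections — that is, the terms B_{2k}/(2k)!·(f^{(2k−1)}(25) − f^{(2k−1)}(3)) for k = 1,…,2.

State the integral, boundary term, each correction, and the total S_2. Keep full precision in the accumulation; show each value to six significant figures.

S_2 ≈ 57.3105

∫_3^25 ln(x) dx evaluates to 55.1761.
Boundary: ½(f(3) + f(25)) = ½(1.09861 + 3.21888) = 2.15874.
So far: 57.3348.
Correction k=1: B_{2}/2! · (f^{(1)}(25) − f^{(1)}(3)) = 1/12 · (0.0400000 − 0.333333) = -0.0244444.
Running total after k=1: 57.3104.
Correction k=2: B_{4}/4! · (f^{(3)}(25) − f^{(3)}(3)) = −1/720 · (0.000128000 − 0.0740741) = 0.000102703.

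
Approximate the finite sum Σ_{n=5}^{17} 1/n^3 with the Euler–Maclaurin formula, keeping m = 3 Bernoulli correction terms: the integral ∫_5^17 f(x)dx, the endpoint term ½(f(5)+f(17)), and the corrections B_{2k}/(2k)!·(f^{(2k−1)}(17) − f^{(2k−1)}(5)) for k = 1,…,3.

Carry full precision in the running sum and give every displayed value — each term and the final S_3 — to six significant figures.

S_3 ≈ 0.0227636

Integral: ∫_5^17 1/x^3 dx = 0.0182699.
Endpoint term: (f(5) + f(17))/2 = (0.00800000 + 0.000203542)/2 = 0.00410177.
So far: 0.0223717.
Order-1 term: 1/12 · (-3.59191e-05 − (-0.00480000)) = 0.000397007.
Running total after k=1: 0.0227687.
Order-2 term: −1/720 · (-2.48575e-06 − (-0.00384000)) = -5.32988e-06.
Running total after k=2: 0.0227633.
Order-3 term: 1/30240 · (-3.61251e-07 − (-0.00645120)) = 2.13321e-07.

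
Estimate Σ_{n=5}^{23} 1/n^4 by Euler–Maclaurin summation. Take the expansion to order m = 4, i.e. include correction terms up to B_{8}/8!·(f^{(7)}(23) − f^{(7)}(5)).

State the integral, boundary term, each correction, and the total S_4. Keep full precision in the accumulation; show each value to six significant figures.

∫_5^23 1/x^4 dx evaluates to 0.00263927.
Boundary: ½(f(5) + f(23)) = ½(0.00160000 + 3.57346e-06) = 0.000801787.
Running total after boundary: 0.00344106.
Order-1 term: 1/12 · (-6.21471e-07 − (-0.00128000)) = 0.000106615.
Running total after k=1: 0.00354767.
Order-2 term: −1/720 · (-3.52441e-08 − (-0.00153600)) = -2.13328e-06.
Running total after k=2: 0.00354554.
Order-3 term: 1/30240 · (-3.73094e-09 − (-0.00344064)) = 1.13778e-07.
Running total after k=3: 0.00354565.
Order-4 term: −1/1209600 · (-6.34754e-10 − (-0.0123863)) = -1.02400e-08.

S_4 ≈ 0.00354564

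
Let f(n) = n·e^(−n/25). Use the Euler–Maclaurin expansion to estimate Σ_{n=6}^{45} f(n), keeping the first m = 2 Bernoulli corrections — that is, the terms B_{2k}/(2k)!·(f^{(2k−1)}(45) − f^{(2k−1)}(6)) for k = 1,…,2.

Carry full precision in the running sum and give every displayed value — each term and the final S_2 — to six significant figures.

∫_6^45 x·e^(−x/25) dx evaluates to 320.364.
Boundary: ½(f(6) + f(45)) = ½(4.71977 + 7.43845) = 6.07911.
Integral + boundary = 326.443.
k=1: B_{2}/(2)! × [f^{(1)}(45) − f^{(1)}(6)] = 1/12 × (-0.132239 − 0.597837) = -0.0608397.
After k=1: 326.382.
k=2: B_{4}/(4)! × [f^{(3)}(45) − f^{(3)}(6)] = −1/720 × (0.000317374 − 0.00347375) = 4.38385e-06.

S_2 ≈ 326.382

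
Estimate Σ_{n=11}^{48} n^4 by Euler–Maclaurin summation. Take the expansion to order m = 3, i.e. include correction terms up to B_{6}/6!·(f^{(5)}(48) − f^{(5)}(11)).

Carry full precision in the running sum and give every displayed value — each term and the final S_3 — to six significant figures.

The integral term ∫_11^48 x^4 dx = 5.09286e+07.
½[f(11) + f(48)] = ½[14641.0 + 5.30842e+06] = 2.66153e+06.
So far: 5.35901e+07.
Correction k=1: B_{2}/2! · (f^{(1)}(48) − f^{(1)}(11)) = 1/12 · (442368 − 5324.00) = 36420.3.
After k=1: 5.36265e+07.
Correction k=2: B_{4}/4! · (f^{(3)}(48) − f^{(3)}(11)) = −1/720 · (1152.00 − 264.000) = -1.23333.
After k=2: 5.36265e+07.
Correction k=3: B_{6}/6! · (f^{(5)}(48) − f^{(5)}(11)) = 1/30240 · (0.00000 − 0.00000) = 0.00000.

S_3 ≈ 5.36265e+07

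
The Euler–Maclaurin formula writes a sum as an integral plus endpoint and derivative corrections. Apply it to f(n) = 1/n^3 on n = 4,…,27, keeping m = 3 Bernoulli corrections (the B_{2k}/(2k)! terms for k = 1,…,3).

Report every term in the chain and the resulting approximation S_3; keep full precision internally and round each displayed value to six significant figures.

The integral term ∫_4^27 1/x^3 dx = 0.0305641.
Endpoint term: (f(4) + f(27))/2 = (0.0156250 + 5.08053e-05)/2 = 0.00783790.
Running total after boundary: 0.0384020.
Correction k=1: B_{2}/2! · (f^{(1)}(27) − f^{(1)}(4)) = 1/12 · (-5.64503e-06 − (-0.0117188)) = 0.000976092.
After k=1: 0.0393781.
Correction k=2: B_{4}/4! · (f^{(3)}(27) − f^{(3)}(4)) = −1/720 · (-1.54870e-07 − (-0.0146484)) = -2.03448e-05.
After k=2: 0.0393578.
Correction k=3: B_{6}/6! · (f^{(5)}(27) − f^{(5)}(4)) = 1/30240 · (-8.92258e-09 − (-0.0384521)) = 1.27157e-06.

S_3 ≈ 0.0393591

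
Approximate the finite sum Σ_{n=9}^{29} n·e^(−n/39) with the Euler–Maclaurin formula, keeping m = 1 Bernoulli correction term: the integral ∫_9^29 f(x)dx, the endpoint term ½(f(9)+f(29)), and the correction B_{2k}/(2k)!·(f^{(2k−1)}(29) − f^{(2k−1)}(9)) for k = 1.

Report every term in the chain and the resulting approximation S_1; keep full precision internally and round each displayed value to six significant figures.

The integral term ∫_9^29 x·e^(−x/39) dx = 225.451.
½[f(9) + f(29)] = ½[7.14530 + 13.7867] = 10.4660.
Integral + boundary = 235.917.
k=1: B_{2}/(2)! × [f^{(1)}(29) − f^{(1)}(9)] = 1/12 × (0.121899 − 0.610710) = -0.0407343.

S_1 ≈ 235.876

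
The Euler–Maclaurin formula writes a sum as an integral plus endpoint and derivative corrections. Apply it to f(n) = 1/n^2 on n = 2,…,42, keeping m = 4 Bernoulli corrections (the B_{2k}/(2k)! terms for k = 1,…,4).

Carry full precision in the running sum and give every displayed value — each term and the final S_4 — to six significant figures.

S_4 ≈ 0.621384

Integral: ∫_2^42 1/x^2 dx = 0.476190.
Endpoint term: (f(2) + f(42))/2 = (0.250000 + 0.000566893)/2 = 0.125283.
Running total after boundary: 0.601474.
Correction k=1: B_{2}/2! · (f^{(1)}(42) − f^{(1)}(2)) = 1/12 · (-2.69949e-05 − (-0.250000)) = 0.0208311.
After k=1: 0.622305.
Correction k=2: B_{4}/4! · (f^{(3)}(42) − f^{(3)}(2)) = −1/720 · (-1.83639e-07 − (-0.750000)) = -0.00104167.
After k=2: 0.621263.
Correction k=3: B_{6}/6! · (f^{(5)}(42) − f^{(5)}(2)) = 1/30240 · (-3.12311e-09 − (-5.62500)) = 0.000186012.
After k=3: 0.621449.
Correction k=4: B_{8}/8! · (f^{(7)}(42) − f^{(7)}(2)) = −1/1209600 · (-9.91464e-11 − (-78.7500)) = -6.51042e-05.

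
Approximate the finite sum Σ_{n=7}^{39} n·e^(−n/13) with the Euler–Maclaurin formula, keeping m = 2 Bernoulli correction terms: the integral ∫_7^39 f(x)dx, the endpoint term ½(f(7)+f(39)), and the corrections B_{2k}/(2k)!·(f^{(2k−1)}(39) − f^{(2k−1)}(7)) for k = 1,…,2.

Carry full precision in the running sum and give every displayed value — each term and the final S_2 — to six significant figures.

S_2 ≈ 121.075

Integral: ∫_7^39 x·e^(−x/13) dx = 118.092.
Boundary: ½(f(7) + f(39)) = ½(4.08552 + 1.94170) = 3.01361.
Running total after boundary: 121.105.
k=1: B_{2}/(2)! × [f^{(1)}(39) − f^{(1)}(7)] = 1/12 × (-0.0995741 − 0.269375) = -0.0307457.
Running total after k=1: 121.075.
k=2: B_{4}/(4)! × [f^{(3)}(39) − f^{(3)}(7)] = −1/720 × (0.00000 − 0.00850098) = 1.18069e-05.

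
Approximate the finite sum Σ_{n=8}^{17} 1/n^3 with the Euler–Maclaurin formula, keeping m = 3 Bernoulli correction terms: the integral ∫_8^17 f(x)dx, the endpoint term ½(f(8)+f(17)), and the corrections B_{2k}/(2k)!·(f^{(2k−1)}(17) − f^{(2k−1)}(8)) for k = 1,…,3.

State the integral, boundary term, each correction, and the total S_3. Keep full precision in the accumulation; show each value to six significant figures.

The integral term ∫_8^17 1/x^3 dx = 0.00608240.
Boundary: ½(f(8) + f(17)) = ½(0.00195312 + 0.000203542) = 0.00107833.
So far: 0.00716073.
k=1: B_{2}/(2)! × [f^{(1)}(17) − f^{(1)}(8)] = 1/12 × (-3.59191e-05 − (-0.000732422)) = 5.80419e-05.
After k=1: 0.00721877.
k=2: B_{4}/(4)! × [f^{(3)}(17) − f^{(3)}(8)] = −1/720 × (-2.48575e-06 − (-0.000228882)) = -3.14439e-07.
After k=2: 0.00721846.
k=3: B_{6}/(6)! × [f^{(5)}(17) − f^{(5)}(8)] = 1/30240 × (-3.61251e-07 − (-0.000150204)) = 4.95511e-09.

S_3 ≈ 0.00721846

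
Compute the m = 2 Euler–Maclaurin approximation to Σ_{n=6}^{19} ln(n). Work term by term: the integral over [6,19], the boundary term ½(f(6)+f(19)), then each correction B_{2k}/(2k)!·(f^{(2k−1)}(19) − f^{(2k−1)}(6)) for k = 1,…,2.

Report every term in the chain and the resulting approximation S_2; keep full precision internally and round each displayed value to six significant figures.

∫_6^19 ln(x) dx evaluates to 32.1938.
Boundary: ½(f(6) + f(19)) = ½(1.79176 + 2.94444) = 2.36810.
So far: 34.5619.
Order-1 term: 1/12 · (0.0526316 − 0.166667) = -0.00950292.
Running total after k=1: 34.5524.
Order-2 term: −1/720 · (0.000291588 − 0.00925926) = 1.24551e-05.

S_2 ≈ 34.5524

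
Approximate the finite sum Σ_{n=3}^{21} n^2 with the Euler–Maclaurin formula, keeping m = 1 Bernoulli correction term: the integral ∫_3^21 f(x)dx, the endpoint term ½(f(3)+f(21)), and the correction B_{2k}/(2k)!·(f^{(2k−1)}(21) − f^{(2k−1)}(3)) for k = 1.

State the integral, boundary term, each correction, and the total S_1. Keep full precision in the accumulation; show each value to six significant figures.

S_1 ≈ 3306.00

Integral: ∫_3^21 x^2 dx = 3078.00.
½[f(3) + f(21)] = ½[9.00000 + 441.000] = 225.000.
Integral + boundary = 3303.00.
Order-1 term: 1/12 · (42.0000 − 6.00000) = 3.00000.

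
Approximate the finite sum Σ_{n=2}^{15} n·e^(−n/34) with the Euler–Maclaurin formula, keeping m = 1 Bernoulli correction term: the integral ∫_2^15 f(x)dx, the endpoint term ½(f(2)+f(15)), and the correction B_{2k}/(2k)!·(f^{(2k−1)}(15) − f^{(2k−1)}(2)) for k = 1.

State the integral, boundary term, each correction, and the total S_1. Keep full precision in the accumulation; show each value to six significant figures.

Integral: ∫_2^15 x·e^(−x/34) dx = 82.3736.
½[f(2) + f(15)] = ½[1.88575 + 9.64919] = 5.76747.
So far: 88.1411.
k=1: B_{2}/(2)! × [f^{(1)}(15) − f^{(1)}(2)] = 1/12 × (0.359480 − 0.887410) = -0.0439942.

S_1 ≈ 88.0971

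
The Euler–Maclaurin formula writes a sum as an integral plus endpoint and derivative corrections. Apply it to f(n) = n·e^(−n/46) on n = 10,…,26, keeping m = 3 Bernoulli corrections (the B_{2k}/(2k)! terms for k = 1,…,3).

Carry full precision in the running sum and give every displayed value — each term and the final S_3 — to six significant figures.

S_3 ≈ 202.067

The integral term ∫_10^26 x·e^(−x/46) dx = 190.689.
Endpoint term: (f(10) + f(26))/2 = (8.04615 + 14.7742)/2 = 11.4102.
Integral + boundary = 202.099.
Order-1 term: 1/12 · (0.247059 − 0.629699) = -0.0318866.
After k=1: 202.067.
Order-2 term: −1/720 · (0.000653843 − 0.00105809) = 5.61460e-07.
After k=2: 202.067.
Order-3 term: 1/30240 · (5.62821e-07 − 8.59452e-07) = -9.80923e-12.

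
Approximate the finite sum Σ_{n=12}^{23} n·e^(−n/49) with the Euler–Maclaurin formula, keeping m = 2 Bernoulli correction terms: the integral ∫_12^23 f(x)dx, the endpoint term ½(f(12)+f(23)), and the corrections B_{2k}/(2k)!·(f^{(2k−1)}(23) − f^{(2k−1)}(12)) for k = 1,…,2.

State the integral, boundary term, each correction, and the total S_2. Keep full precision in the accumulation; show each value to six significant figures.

S_2 ≈ 145.251

Integral: ∫_12^23 x·e^(−x/49) dx = 133.384.
Boundary: ½(f(12) + f(23)) = ½(9.39341 + 14.3839) = 11.8886.
So far: 145.273.
Correction k=1: B_{2}/2! · (f^{(1)}(23) − f^{(1)}(12)) = 1/12 · (0.331837 − 0.591082) = -0.0216038.
Running total after k=1: 145.251.
Correction k=2: B_{4}/4! · (f^{(3)}(23) − f^{(3)}(12)) = −1/720 · (0.000659145 − 0.000898230) = 3.32063e-07.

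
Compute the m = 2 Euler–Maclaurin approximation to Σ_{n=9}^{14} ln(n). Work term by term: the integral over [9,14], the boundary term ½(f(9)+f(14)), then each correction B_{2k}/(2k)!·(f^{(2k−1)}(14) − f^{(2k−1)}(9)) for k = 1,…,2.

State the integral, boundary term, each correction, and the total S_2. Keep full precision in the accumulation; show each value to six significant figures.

∫_9^14 ln(x) dx evaluates to 12.1718.
Endpoint term: (f(9) + f(14))/2 = (2.19722 + 2.63906)/2 = 2.41814.
Integral + boundary = 14.5899.
Correction k=1: B_{2}/2! · (f^{(1)}(14) − f^{(1)}(9)) = 1/12 · (0.0714286 − 0.111111) = -0.00330688.
Partial sum through k=1: 14.5866.
Correction k=2: B_{4}/4! · (f^{(3)}(14) − f^{(3)}(9)) = −1/720 · (0.000728863 − 0.00274348) = 2.79809e-06.

S_2 ≈ 14.5866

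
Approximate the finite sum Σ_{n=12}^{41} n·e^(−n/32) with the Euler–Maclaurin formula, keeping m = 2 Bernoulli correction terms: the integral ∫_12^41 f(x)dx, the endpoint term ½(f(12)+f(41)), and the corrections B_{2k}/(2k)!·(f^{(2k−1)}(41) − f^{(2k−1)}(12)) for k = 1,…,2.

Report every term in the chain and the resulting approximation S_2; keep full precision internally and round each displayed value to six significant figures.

S_2 ≈ 328.794

Integral: ∫_12^41 x·e^(−x/32) dx = 319.020.
Endpoint term: (f(12) + f(41))/2 = (8.24747 + 11.3853)/2 = 9.81638.
Integral + boundary = 328.836.
Order-1 term: 1/12 · (-0.0781003 − 0.429556) = -0.0423047.
After k=1: 328.794.
Order-2 term: −1/720 · (0.000466093 − 0.00176185) = 1.79966e-06.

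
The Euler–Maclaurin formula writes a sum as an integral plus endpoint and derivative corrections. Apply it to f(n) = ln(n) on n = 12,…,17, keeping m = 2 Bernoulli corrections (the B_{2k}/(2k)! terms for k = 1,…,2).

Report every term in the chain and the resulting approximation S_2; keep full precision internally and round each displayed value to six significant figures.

∫_12^17 ln(x) dx evaluates to 13.3457.
Endpoint term: (f(12) + f(17))/2 = (2.48491 + 2.83321)/2 = 2.65906.
Running total after boundary: 16.0048.
Correction k=1: B_{2}/2! · (f^{(1)}(17) − f^{(1)}(12)) = 1/12 · (0.0588235 − 0.0833333) = -0.00204248.
Running total after k=1: 16.0028.
Correction k=2: B_{4}/4! · (f^{(3)}(17) − f^{(3)}(12)) = −1/720 · (0.000407083 − 0.00115741) = 1.04212e-06.

S_2 ≈ 16.0028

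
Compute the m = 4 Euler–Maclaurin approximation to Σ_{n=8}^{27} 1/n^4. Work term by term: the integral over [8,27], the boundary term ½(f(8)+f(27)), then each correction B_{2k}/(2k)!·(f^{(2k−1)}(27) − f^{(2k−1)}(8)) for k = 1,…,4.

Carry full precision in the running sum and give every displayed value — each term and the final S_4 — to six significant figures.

The integral term ∫_8^27 1/x^4 dx = 0.000634107.
Boundary: ½(f(8) + f(27)) = ½(0.000244141 + 1.88168e-06) = 0.000123011.
So far: 0.000757118.
Correction k=1: B_{2}/2! · (f^{(1)}(27) − f^{(1)}(8)) = 1/12 · (-2.78767e-07 − (-0.000122070)) = 1.01493e-05.
Partial sum through k=1: 0.000767267.
Correction k=2: B_{4}/4! · (f^{(3)}(27) − f^{(3)}(8)) = −1/720 · (-1.14719e-08 − (-5.72205e-05)) = -7.94569e-08.
Partial sum through k=2: 0.000767188.
Correction k=3: B_{6}/6! · (f^{(5)}(27) − f^{(5)}(8)) = 1/30240 · (-8.81242e-10 − (-5.00679e-05)) = 1.65566e-09.
Partial sum through k=3: 0.000767189.
Correction k=4: B_{8}/8! · (f^{(7)}(27) − f^{(7)}(8)) = −1/1209600 · (-1.08795e-10 − (-7.04080e-05)) = -5.82076e-11.

S_4 ≈ 0.000767189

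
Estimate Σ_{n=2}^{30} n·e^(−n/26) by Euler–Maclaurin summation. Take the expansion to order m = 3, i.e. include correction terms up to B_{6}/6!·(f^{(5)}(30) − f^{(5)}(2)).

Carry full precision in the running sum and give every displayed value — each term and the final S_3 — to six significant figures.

Integral: ∫_2^30 x·e^(−x/26) dx = 214.846.
Boundary: ½(f(2) + f(30)) = ½(1.85192 + 9.46264) = 5.65728.
Integral + boundary = 220.504.
k=1: B_{2}/(2)! × [f^{(1)}(30) − f^{(1)}(2)] = 1/12 × (-0.0485263 − 0.854733) = -0.0752716.
Partial sum through k=1: 220.428.
k=2: B_{4}/(4)! × [f^{(3)}(30) − f^{(3)}(2)] = −1/720 × (0.000861414 − 0.00400393) = 4.36460e-06.
Partial sum through k=2: 220.428.
k=3: B_{6}/(6)! × [f^{(5)}(30) − f^{(5)}(2)] = 1/30240 × (2.65475e-06 − 9.97553e-06) = -2.42089e-10.

S_3 ≈ 220.428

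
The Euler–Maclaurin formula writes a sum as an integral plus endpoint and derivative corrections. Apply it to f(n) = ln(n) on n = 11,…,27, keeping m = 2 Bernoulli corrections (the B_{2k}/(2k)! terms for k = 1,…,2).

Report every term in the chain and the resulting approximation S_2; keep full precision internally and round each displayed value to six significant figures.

S_2 ≈ 49.4531

Integral: ∫_11^27 ln(x) dx = 46.6107.
Boundary: ½(f(11) + f(27)) = ½(2.39790 + 3.29584) = 2.84687.
So far: 49.4576.
Correction k=1: B_{2}/2! · (f^{(1)}(27) − f^{(1)}(11)) = 1/12 · (0.0370370 − 0.0909091) = -0.00448934.
After k=1: 49.4531.
Correction k=2: B_{4}/4! · (f^{(3)}(27) − f^{(3)}(11)) = −1/720 · (0.000101611 − 0.00150263) = 1.94586e-06.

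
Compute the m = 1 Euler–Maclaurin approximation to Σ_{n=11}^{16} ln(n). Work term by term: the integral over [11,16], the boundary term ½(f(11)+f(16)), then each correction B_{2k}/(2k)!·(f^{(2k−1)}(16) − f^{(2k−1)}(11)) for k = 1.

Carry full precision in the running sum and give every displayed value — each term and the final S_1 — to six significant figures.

The integral term ∫_11^16 ln(x) dx = 12.9846.
Boundary: ½(f(11) + f(16)) = ½(2.39790 + 2.77259) = 2.58524.
Integral + boundary = 15.5698.
k=1: B_{2}/(2)! × [f^{(1)}(16) − f^{(1)}(11)] = 1/12 × (0.0625000 − 0.0909091) = -0.00236742.

S_1 ≈ 15.5674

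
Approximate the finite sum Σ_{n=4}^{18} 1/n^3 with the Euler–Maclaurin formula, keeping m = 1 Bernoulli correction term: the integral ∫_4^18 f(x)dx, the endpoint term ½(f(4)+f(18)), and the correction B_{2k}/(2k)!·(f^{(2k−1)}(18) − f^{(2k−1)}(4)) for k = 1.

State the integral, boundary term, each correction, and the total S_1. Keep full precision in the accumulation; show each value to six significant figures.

S_1 ≈ 0.0385792

Integral: ∫_4^18 1/x^3 dx = 0.0297068.
Endpoint term: (f(4) + f(18))/2 = (0.0156250 + 0.000171468)/2 = 0.00789823.
Running total after boundary: 0.0376050.
Order-1 term: 1/12 · (-2.85780e-05 − (-0.0117188)) = 0.000974181.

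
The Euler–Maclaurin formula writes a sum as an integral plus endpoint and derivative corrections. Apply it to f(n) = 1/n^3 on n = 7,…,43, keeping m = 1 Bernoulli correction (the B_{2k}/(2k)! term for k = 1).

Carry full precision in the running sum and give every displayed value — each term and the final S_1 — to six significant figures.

∫_7^43 1/x^3 dx evaluates to 0.00993367.
½[f(7) + f(43)] = ½[0.00291545 + 1.25775e-05] = 0.00146401.
Running total after boundary: 0.0113977.
Correction k=1: B_{2}/2! · (f^{(1)}(43) − f^{(1)}(7)) = 1/12 · (-8.77501e-07 − (-0.00124948)) = 0.000104050.

S_1 ≈ 0.0115017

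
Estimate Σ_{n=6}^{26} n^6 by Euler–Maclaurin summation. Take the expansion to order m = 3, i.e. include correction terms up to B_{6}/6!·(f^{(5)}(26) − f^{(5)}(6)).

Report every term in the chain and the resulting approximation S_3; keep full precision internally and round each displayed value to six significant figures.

S_3 ≈ 1.30778e+09

∫_6^26 x^6 dx evaluates to 1.14736e+09.
Boundary: ½(f(6) + f(26)) = ½(46656.0 + 3.08916e+08) = 1.54481e+08.
Integral + boundary = 1.30184e+09.
k=1: B_{2}/(2)! × [f^{(1)}(26) − f^{(1)}(6)] = 1/12 × (7.12883e+07 − 46656.0) = 5.93680e+06.
Partial sum through k=1: 1.30778e+09.
k=2: B_{4}/(4)! × [f^{(3)}(26) − f^{(3)}(6)] = −1/720 × (2.10912e+06 − 25920.0) = -2893.33.
Partial sum through k=2: 1.30778e+09.
k=3: B_{6}/(6)! × [f^{(5)}(26) − f^{(5)}(6)] = 1/30240 × (18720.0 − 4320.00) = 0.476190.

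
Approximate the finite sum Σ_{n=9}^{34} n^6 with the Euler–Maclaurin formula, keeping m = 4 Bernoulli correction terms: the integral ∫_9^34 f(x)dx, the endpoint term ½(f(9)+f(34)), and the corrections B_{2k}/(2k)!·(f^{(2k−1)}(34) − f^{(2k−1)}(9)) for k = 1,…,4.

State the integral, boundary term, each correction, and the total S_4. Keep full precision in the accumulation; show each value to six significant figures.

S_4 ≈ 8.29800e+09

∫_9^34 x^6 dx evaluates to 7.50265e+09.
Boundary: ½(f(9) + f(34)) = ½(531441 + 1.54480e+09) = 7.72668e+08.
Integral + boundary = 8.27532e+09.
Correction k=1: B_{2}/2! · (f^{(1)}(34) − f^{(1)}(9)) = 1/12 · (2.72613e+08 − 354294) = 2.26882e+07.
After k=1: 8.29801e+09.
Correction k=2: B_{4}/4! · (f^{(3)}(34) − f^{(3)}(9)) = −1/720 · (4.71648e+06 − 87480.0) = -6429.17.
After k=2: 8.29800e+09.
Correction k=3: B_{6}/6! · (f^{(5)}(34) − f^{(5)}(9)) = 1/30240 · (24480.0 − 6480.00) = 0.595238.
After k=3: 8.29800e+09.
Correction k=4: B_{8}/8! · (f^{(7)}(34) − f^{(7)}(9)) = −1/1209600 · (0.00000 − 0.00000) = 0.00000.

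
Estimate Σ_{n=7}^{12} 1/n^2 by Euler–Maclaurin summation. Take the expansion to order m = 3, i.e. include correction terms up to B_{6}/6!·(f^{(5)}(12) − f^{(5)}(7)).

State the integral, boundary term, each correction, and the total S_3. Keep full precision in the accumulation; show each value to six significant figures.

The integral term ∫_7^12 1/x^2 dx = 0.0595238.
Endpoint term: (f(7) + f(12))/2 = (0.0204082 + 0.00694444)/2 = 0.0136763.
Running total after boundary: 0.0732001.
Order-1 term: 1/12 · (-0.00115741 − (-0.00583090)) = 0.000389458.
Running total after k=1: 0.0735896.
Order-2 term: −1/720 · (-9.64506e-05 − (-0.00142798)) = -1.84934e-06.
Running total after k=2: 0.0735877.
Order-3 term: 1/30240 · (-2.00939e-05 − (-0.000874271)) = 2.82466e-08.

S_3 ≈ 0.0735878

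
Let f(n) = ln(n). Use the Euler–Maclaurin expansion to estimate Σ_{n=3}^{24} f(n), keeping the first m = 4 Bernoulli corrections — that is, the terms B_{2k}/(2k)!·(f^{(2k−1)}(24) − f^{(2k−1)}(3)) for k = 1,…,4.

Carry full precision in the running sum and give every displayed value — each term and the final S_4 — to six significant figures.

S_4 ≈ 54.0916

Integral: ∫_3^24 ln(x) dx = 51.9775.
½[f(3) + f(24)] = ½[1.09861 + 3.17805] = 2.13833.
Integral + boundary = 54.1158.
Correction k=1: B_{2}/2! · (f^{(1)}(24) − f^{(1)}(3)) = 1/12 · (0.0416667 − 0.333333) = -0.0243056.
Running total after k=1: 54.0915.
Correction k=2: B_{4}/4! · (f^{(3)}(24) − f^{(3)}(3)) = −1/720 · (0.000144676 − 0.0740741) = 0.000102680.
Running total after k=2: 54.0916.
Correction k=3: B_{6}/6! · (f^{(5)}(24) − f^{(5)}(3)) = 1/30240 · (3.01408e-06 − 0.0987654) = -3.26595e-06.
Running total after k=3: 54.0916.
Correction k=4: B_{8}/8! · (f^{(7)}(24) − f^{(7)}(3)) = −1/1209600 · (1.56983e-07 − 0.329218) = 2.72171e-07.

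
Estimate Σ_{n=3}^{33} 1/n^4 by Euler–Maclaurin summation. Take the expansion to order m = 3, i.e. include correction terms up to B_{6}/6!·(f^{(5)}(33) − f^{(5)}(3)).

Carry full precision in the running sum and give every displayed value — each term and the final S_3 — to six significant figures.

S_3 ≈ 0.0198165

Integral: ∫_3^33 1/x^4 dx = 0.0123364.
Endpoint term: (f(3) + f(33))/2 = (0.0123457 + 8.43226e-07)/2 = 0.00617326.
Running total after boundary: 0.0185097.
Order-1 term: 1/12 · (-1.02209e-07 − (-0.0164609)) = 0.00137173.
Running total after k=1: 0.0198814.
Order-2 term: −1/720 · (-2.81568e-09 − (-0.0548697)) = -7.62079e-05.
Running total after k=2: 0.0198052.
Order-3 term: 1/30240 · (-1.44792e-10 − (-0.341411)) = 1.12901e-05.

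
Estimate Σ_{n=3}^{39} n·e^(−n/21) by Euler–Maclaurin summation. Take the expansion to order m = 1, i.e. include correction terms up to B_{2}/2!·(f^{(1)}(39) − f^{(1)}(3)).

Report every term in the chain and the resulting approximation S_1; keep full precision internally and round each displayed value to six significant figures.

∫_3^39 x·e^(−x/21) dx evaluates to 240.198.
½[f(3) + f(39)] = ½[2.60063 + 6.08860] = 4.34462.
Integral + boundary = 244.542.
Order-1 term: 1/12 · (-0.133815 − 0.743038) = -0.0730711.

S_1 ≈ 244.469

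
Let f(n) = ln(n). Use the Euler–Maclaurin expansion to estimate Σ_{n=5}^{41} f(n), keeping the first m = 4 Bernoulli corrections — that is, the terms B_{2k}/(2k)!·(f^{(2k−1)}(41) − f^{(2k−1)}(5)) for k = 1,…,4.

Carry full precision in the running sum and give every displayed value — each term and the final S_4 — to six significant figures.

The integral term ∫_5^41 ln(x) dx = 108.209.
Boundary: ½(f(5) + f(41)) = ½(1.60944 + 3.71357) = 2.66150.
Integral + boundary = 110.871.
Correction k=1: B_{2}/2! · (f^{(1)}(41) − f^{(1)}(5)) = 1/12 · (0.0243902 − 0.200000) = -0.0146341.
Partial sum through k=1: 110.856.
Correction k=2: B_{4}/4! · (f^{(3)}(41) − f^{(3)}(5)) = −1/720 · (2.90187e-05 − 0.0160000) = 2.21819e-05.
Partial sum through k=2: 110.856.
Correction k=3: B_{6}/6! · (f^{(5)}(41) − f^{(5)}(5)) = 1/30240 · (2.07153e-07 − 0.00768000) = -2.53961e-07.
Partial sum through k=3: 110.856.
Correction k=4: B_{8}/8! · (f^{(7)}(41) − f^{(7)}(5)) = −1/1209600 · (3.69697e-09 − 0.00921600) = 7.61904e-09.

S_4 ≈ 110.856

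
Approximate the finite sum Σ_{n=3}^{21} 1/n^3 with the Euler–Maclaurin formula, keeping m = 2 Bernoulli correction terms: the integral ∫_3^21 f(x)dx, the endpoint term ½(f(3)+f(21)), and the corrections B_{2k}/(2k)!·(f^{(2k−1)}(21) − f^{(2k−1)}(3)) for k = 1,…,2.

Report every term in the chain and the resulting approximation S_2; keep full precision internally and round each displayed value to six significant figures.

S_2 ≈ 0.0759651

The integral term ∫_3^21 1/x^3 dx = 0.0544218.
Endpoint term: (f(3) + f(21))/2 = (0.0370370 + 0.000107980)/2 = 0.0185725.
So far: 0.0729943.
Correction k=1: B_{2}/2! · (f^{(1)}(21) − f^{(1)}(3)) = 1/12 · (-1.54257e-05 − (-0.0370370)) = 0.00308513.
Partial sum through k=1: 0.0760794.
Correction k=2: B_{4}/4! · (f^{(3)}(21) − f^{(3)}(3)) = −1/720 · (-6.99577e-07 − (-0.0823045)) = -0.000114311.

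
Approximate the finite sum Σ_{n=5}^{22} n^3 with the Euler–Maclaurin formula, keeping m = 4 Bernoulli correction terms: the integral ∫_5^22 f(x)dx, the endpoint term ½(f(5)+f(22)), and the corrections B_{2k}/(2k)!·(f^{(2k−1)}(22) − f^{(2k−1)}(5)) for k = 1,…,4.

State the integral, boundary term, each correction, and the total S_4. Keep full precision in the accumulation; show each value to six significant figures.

S_4 ≈ 63909.0

∫_5^22 x^3 dx evaluates to 58407.8.
Boundary: ½(f(5) + f(22)) = ½(125.000 + 10648.0) = 5386.50.
Integral + boundary = 63794.2.
k=1: B_{2}/(2)! × [f^{(1)}(22) − f^{(1)}(5)] = 1/12 × (1452.00 − 75.0000) = 114.750.
Partial sum through k=1: 63909.0.
k=2: B_{4}/(4)! × [f^{(3)}(22) − f^{(3)}(5)] = −1/720 × (6.00000 − 6.00000) = 0.00000.
Partial sum through k=2: 63909.0.
k=3: B_{6}/(6)! × [f^{(5)}(22) − f^{(5)}(5)] = 1/30240 × (0.00000 − 0.00000) = 0.00000.
Partial sum through k=3: 63909.0.
k=4: B_{8}/(8)! × [f^{(7)}(22) − f^{(7)}(5)] = −1/1209600 × (0.00000 − 0.00000) = 0.00000.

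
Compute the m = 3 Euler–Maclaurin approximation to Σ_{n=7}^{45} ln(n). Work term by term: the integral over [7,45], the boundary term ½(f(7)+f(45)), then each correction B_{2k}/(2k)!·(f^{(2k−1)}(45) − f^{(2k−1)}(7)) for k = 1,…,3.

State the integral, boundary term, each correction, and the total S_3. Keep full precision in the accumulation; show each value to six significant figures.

The integral term ∫_7^45 ln(x) dx = 119.678.
Boundary: ½(f(7) + f(45)) = ½(1.94591 + 3.80666) = 2.87629.
Running total after boundary: 122.555.
Order-1 term: 1/12 · (0.0222222 − 0.142857) = -0.0100529.
Running total after k=1: 122.545.
Order-2 term: −1/720 · (2.19479e-05 − 0.00583090) = 8.06799e-06.
Running total after k=2: 122.545.
Order-3 term: 1/30240 · (1.30061e-07 − 0.00142798) = -4.72171e-08.

S_3 ≈ 122.545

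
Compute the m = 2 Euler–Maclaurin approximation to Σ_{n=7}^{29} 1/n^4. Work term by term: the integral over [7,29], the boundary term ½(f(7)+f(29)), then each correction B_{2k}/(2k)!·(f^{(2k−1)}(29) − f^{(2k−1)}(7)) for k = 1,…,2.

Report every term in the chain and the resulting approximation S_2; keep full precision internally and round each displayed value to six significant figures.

Integral: ∫_7^29 1/x^4 dx = 0.000958150.
½[f(7) + f(29)] = ½[0.000416493 + 1.41387e-06] = 0.000208953.
Integral + boundary = 0.00116710.
Order-1 term: 1/12 · (-1.95016e-07 − (-0.000237996)) = 1.98168e-05.
Partial sum through k=1: 0.00118692.
Order-2 term: −1/720 · (-6.95657e-09 − (-0.000145712)) = -2.02368e-07.

S_2 ≈ 0.00118672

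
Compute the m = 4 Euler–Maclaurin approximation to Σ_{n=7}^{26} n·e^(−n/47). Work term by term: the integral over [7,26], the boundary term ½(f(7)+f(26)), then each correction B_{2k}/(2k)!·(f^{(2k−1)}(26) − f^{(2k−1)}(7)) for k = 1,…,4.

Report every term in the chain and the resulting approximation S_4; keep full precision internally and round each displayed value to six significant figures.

The integral term ∫_7^26 x·e^(−x/47) dx = 213.595.
Endpoint term: (f(7) + f(26))/2 = (6.03137 + 14.9529)/2 = 10.4921.
Running total after boundary: 224.087.
k=1: B_{2}/(2)! × [f^{(1)}(26) − f^{(1)}(7)] = 1/12 × (0.256965 − 0.733297) = -0.0396944.
After k=1: 224.047.
k=2: B_{4}/(4)! × [f^{(3)}(26) − f^{(3)}(7)] = −1/720 × (0.000637025 − 0.00111206) = 6.59774e-07.
After k=2: 224.047.
k=3: B_{6}/(6)! × [f^{(5)}(26) − f^{(5)}(7)] = 1/30240 × (5.24094e-07 − 8.56571e-07) = -1.09946e-11.
After k=3: 224.047.
k=4: B_{8}/(8)! × [f^{(7)}(26) − f^{(7)}(7)] = −1/1209600 × (3.43961e-10 − 5.47632e-10) = 1.68378e-16.

S_4 ≈ 224.047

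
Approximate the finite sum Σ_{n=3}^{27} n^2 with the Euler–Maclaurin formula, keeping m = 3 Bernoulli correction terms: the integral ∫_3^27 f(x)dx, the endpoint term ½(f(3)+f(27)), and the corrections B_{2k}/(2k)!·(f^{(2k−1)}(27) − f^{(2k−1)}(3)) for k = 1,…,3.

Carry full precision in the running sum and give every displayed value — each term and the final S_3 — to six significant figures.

Integral: ∫_3^27 x^2 dx = 6552.00.
Endpoint term: (f(3) + f(27))/2 = (9.00000 + 729.000)/2 = 369.000.
Running total after boundary: 6921.00.
Correction k=1: B_{2}/2! · (f^{(1)}(27) − f^{(1)}(3)) = 1/12 · (54.0000 − 6.00000) = 4.00000.
After k=1: 6925.00.
Correction k=2: B_{4}/4! · (f^{(3)}(27) − f^{(3)}(3)) = −1/720 · (0.00000 − 0.00000) = 0.00000.
After k=2: 6925.00.
Correction k=3: B_{6}/6! · (f^{(5)}(27) − f^{(5)}(3)) = 1/30240 · (0.00000 − 0.00000) = 0.00000.

S_3 ≈ 6925.00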